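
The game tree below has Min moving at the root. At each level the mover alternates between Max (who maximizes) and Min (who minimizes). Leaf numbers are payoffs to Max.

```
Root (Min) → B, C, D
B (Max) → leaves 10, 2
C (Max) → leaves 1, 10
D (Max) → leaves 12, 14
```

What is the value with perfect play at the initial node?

B (Max): max(10, 2) = 10
C (Max): max(1, 10) = 10
D (Max): max(12, 14) = 14
Root (Min): min(10, 10, 14) = 10

10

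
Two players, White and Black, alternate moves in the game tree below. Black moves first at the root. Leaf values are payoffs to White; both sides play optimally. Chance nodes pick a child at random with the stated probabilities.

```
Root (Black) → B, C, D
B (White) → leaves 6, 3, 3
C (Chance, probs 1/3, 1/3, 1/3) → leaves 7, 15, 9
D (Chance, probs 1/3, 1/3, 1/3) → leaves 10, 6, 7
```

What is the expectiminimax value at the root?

6

B (White): max(6, 3, 3) = 6
C (Chance): 1/3·7 + 1/3·15 + 1/3·9 = 10.33
D (Chance): 1/3·10 + 1/3·6 + 1/3·7 = 7.67
Root (Black): min(6, 10.33, 7.67) = 6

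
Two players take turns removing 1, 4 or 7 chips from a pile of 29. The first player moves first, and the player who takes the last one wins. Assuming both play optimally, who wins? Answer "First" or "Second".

Compute winning (W) and losing (L) positions by backward induction:
i:   0  1  2  3  4  5  6  7  8  9 10 11 12 13 14 15 16 17 18 19 20 21 22 23 24 25 26 27 28 29
     L  W  L  W  W  L  W  W  L  W  L  W  W  L  W  W  L  W  L  W  W  L  W  W  L  W  L  W  W  L
Position 29 is L, so the second player wins.

Second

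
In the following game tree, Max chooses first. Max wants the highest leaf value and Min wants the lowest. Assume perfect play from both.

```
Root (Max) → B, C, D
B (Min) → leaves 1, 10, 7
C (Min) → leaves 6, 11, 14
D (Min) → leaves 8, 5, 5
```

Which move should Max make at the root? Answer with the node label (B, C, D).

B (Min): min(1, 10, 7) = 1
C (Min): min(6, 11, 14) = 6
D (Min): min(8, 5, 5) = 5
Root (Max): max(1, 6, 5) = 6
Max picks the child with the highest value: C (value 6).

C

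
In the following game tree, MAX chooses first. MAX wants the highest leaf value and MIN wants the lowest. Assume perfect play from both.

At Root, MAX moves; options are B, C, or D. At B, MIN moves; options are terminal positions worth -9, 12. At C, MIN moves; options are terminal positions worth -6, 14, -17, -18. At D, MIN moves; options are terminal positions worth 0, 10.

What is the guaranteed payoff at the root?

B (MIN): min(-9, 12) = -9
C (MIN): min(-6, 14, -17, -18) = -18
D (MIN): min(0, 10) = 0
Root (MAX): max(-9, -18, 0) = 0

0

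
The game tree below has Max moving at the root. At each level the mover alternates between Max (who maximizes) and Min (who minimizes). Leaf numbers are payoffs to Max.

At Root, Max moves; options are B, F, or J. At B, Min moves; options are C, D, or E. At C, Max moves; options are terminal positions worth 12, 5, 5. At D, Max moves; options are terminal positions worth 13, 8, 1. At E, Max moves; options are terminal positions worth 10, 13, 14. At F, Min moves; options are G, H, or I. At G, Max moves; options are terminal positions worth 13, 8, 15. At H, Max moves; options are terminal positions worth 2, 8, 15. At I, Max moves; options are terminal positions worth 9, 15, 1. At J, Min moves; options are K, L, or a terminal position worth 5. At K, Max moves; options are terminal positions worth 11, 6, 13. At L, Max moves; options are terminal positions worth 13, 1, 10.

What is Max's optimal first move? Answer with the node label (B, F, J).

F

C (Max): max(12, 5, 5) = 12
D (Max): max(13, 8, 1) = 13
E (Max): max(10, 13, 14) = 14
B (Min): min(12, 13, 14) = 12
G (Max): max(13, 8, 15) = 15
H (Max): max(2, 8, 15) = 15
I (Max): max(9, 15, 1) = 15
F (Min): min(15, 15, 15) = 15
K (Max): max(11, 6, 13) = 13
L (Max): max(13, 1, 10) = 13
J (Min): min(13, 13, 5) = 5
Root (Max): max(12, 15, 5) = 15
Max picks the child with the highest value: F (value 15).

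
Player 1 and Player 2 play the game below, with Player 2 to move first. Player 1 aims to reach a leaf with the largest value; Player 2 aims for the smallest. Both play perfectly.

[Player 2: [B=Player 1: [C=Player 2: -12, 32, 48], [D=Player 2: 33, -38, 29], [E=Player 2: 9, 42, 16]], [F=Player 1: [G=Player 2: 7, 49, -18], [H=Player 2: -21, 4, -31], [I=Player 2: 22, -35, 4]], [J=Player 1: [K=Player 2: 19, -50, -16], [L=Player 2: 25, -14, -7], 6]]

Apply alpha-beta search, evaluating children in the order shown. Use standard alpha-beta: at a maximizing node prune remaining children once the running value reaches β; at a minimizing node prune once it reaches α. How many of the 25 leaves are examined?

20

C [α=-∞,β=+∞]: v=-12
D [α=-12,β=+∞]: v=-38 after child 2 ≤ α → α-cutoff, skip 1
E [α=-12,β=+∞]: v=9
B [α=-∞,β=+∞]: v=9
G [α=-∞,β=9]: v=-18
H [α=-18,β=9]: v=-21 after child 1 ≤ α → α-cutoff, skip 2
I [α=-18,β=9]: v=-35 after child 2 ≤ α → α-cutoff, skip 1
F [α=-∞,β=9]: v=-18
K [α=-∞,β=-18]: v=-50
L [α=-50,β=-18]: v=-14
J [α=-∞,β=-18]: v=-14 after child 2 ≥ β → β-cutoff, skip 1
Root [α=-∞,β=+∞]: v=-18
Leaves evaluated: 20 of 25.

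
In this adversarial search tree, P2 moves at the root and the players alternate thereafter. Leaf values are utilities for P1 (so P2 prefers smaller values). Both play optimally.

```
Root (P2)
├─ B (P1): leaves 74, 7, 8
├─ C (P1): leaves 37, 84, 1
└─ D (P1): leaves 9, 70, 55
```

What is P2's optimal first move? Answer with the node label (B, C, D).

D

B (P1): max(74, 7, 8) = 74
C (P1): max(37, 84, 1) = 84
D (P1): max(9, 70, 55) = 70
Root (P2): min(74, 84, 70) = 70
P2 picks the child with the lowest value: D (value 70).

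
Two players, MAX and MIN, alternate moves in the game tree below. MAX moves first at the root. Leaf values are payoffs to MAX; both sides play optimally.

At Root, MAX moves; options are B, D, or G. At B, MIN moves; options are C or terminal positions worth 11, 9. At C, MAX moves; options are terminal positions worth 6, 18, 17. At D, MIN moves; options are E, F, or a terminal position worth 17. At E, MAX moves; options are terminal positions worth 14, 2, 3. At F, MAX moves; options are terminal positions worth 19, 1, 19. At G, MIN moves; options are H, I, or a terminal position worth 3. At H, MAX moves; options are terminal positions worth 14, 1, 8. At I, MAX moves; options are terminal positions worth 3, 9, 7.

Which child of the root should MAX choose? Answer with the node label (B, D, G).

D

C (MAX): max(6, 18, 17) = 18
B (MIN): min(18, 11, 9) = 9
E (MAX): max(14, 2, 3) = 14
F (MAX): max(19, 1, 19) = 19
D (MIN): min(14, 19, 17) = 14
H (MAX): max(14, 1, 8) = 14
I (MAX): max(3, 9, 7) = 9
G (MIN): min(14, 9, 3) = 3
Root (MAX): max(9, 14, 3) = 14
MAX picks the child with the highest value: D (value 14).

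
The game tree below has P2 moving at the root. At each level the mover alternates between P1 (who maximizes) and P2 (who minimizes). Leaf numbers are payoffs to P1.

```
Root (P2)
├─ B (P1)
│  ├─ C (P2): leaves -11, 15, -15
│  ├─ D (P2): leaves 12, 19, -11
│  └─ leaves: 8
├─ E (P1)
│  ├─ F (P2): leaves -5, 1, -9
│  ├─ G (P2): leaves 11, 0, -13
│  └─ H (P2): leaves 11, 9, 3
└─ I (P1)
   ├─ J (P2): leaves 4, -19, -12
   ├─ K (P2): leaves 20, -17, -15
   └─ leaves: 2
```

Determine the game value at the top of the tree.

2

C (P2): min(-11, 15, -15) = -15
D (P2): min(12, 19, -11) = -11
B (P1): max(-15, -11, 8) = 8
F (P2): min(-5, 1, -9) = -9
G (P2): min(11, 0, -13) = -13
H (P2): min(11, 9, 3) = 3
E (P1): max(-9, -13, 3) = 3
J (P2): min(4, -19, -12) = -19
K (P2): min(20, -17, -15) = -17
I (P1): max(-19, -17, 2) = 2
Root (P2): min(8, 3, 2) = 2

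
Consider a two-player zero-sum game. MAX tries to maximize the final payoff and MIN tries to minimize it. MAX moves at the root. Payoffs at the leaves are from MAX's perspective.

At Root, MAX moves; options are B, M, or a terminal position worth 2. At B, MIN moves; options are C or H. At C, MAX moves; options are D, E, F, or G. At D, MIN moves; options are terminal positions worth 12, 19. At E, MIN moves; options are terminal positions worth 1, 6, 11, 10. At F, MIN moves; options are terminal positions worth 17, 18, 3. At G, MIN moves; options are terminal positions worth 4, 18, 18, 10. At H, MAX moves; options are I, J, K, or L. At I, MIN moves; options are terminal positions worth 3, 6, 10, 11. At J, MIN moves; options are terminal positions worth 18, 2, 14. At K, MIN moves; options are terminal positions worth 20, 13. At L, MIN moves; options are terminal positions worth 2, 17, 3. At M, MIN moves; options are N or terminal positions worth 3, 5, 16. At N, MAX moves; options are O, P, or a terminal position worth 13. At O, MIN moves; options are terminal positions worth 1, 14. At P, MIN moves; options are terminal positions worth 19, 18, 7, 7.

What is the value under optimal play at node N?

13

O: min(1, 14) = 1
P: min(19, 18, 7, 7) = 7
N: max(1, 7, 13) = 13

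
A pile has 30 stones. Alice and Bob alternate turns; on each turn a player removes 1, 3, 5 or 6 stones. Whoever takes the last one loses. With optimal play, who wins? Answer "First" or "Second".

First

i:   0  1  2  3  4  5  6  7  8  9 10 11 12 13 14 15 16 17 18 19 20 21 22 23 24 25 26 27 28 29 30
     W  L  W  L  W  L  W  W  W  W  W  W  L  W  L  W  L  W  W  W  W  W  W  L  W  L  W  L  W  W  W
Position 30 is W, so the first player wins.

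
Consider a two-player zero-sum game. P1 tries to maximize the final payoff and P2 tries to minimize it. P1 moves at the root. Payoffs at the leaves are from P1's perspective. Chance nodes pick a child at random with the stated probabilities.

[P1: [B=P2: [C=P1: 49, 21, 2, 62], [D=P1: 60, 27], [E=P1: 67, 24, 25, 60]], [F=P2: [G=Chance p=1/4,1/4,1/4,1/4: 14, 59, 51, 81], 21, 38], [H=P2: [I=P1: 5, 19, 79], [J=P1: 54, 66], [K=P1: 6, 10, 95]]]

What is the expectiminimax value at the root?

66

C (P1): max(49, 21, 2, 62) = 62
D (P1): max(60, 27) = 60
E (P1): max(67, 24, 25, 60) = 67
B (P2): min(62, 60, 67) = 60
G (Chance): 1/4·14 + 1/4·59 + 1/4·51 + 1/4·81 = 51.25
F (P2): min(51.25, 21, 38) = 21
I (P1): max(5, 19, 79) = 79
J (P1): max(54, 66) = 66
K (P1): max(6, 10, 95) = 95
H (P2): min(79, 66, 95) = 66
Root (P1): max(60, 21, 66) = 66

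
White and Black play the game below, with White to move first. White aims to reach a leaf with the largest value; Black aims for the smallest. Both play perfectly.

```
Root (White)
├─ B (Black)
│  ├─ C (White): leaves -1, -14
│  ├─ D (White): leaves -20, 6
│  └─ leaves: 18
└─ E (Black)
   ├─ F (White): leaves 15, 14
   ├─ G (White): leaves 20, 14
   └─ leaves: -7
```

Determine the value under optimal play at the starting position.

C (White): max(-1, -14) = -1
D (White): max(-20, 6) = 6
B (Black): min(-1, 6, 18) = -1
F (White): max(15, 14) = 15
G (White): max(20, 14) = 20
E (Black): min(15, 20, -7) = -7
Root (White): max(-1, -7) = -1

-1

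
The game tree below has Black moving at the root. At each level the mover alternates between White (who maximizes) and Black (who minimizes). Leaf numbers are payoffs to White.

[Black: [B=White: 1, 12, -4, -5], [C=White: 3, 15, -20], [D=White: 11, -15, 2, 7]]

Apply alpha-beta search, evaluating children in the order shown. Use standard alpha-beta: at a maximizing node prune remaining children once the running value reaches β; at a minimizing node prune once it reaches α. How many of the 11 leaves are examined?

10

B [α=-∞,β=+∞]: v=12
C [α=-∞,β=12]: v=15 after child 2 ≥ β → β-cutoff, skip 1
D [α=-∞,β=12]: v=11
Root [α=-∞,β=+∞]: v=11
Leaves evaluated: 10 of 11.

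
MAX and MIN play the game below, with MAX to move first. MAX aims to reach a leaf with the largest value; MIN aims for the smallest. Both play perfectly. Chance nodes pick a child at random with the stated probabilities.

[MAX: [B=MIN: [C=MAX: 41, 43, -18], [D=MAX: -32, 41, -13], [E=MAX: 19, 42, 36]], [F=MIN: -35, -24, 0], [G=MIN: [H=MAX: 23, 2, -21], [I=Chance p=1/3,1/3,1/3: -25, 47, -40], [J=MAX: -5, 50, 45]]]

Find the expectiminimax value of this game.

C (MAX): max(41, 43, -18) = 43
D (MAX): max(-32, 41, -13) = 41
E (MAX): max(19, 42, 36) = 42
B (MIN): min(43, 41, 42) = 41
F (MIN): min(-35, -24, 0) = -35
H (MAX): max(23, 2, -21) = 23
I (Chance): 1/3·-25 + 1/3·47 + 1/3·-40 = -6
J (MAX): max(-5, 50, 45) = 50
G (MIN): min(23, -6, 50) = -6
Root (MAX): max(41, -35, -6) = 41

41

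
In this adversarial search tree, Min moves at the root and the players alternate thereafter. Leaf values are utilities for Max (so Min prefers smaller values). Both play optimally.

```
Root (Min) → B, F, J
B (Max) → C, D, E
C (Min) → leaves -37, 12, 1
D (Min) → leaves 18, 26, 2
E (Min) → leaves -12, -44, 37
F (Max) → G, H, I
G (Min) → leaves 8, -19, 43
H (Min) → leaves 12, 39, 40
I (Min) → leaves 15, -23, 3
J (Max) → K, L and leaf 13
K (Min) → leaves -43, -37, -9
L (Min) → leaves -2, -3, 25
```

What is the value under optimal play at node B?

C: min(-37, 12, 1) = -37
D: min(18, 26, 2) = 2
E: min(-12, -44, 37) = -44
B: max(-37, 2, -44) = 2

2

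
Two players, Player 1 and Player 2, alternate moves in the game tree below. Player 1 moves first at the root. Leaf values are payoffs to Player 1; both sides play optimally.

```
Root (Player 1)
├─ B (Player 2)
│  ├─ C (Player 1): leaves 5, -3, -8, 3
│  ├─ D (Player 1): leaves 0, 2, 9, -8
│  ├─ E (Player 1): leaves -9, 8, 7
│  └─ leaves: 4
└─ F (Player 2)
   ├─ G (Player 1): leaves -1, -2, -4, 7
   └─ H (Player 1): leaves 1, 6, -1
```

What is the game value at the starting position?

6

C (Player 1): max(5, -3, -8, 3) = 5
D (Player 1): max(0, 2, 9, -8) = 9
E (Player 1): max(-9, 8, 7) = 8
B (Player 2): min(5, 9, 8, 4) = 4
G (Player 1): max(-1, -2, -4, 7) = 7
H (Player 1): max(1, 6, -1) = 6
F (Player 2): min(7, 6) = 6
Root (Player 1): max(4, 6) = 6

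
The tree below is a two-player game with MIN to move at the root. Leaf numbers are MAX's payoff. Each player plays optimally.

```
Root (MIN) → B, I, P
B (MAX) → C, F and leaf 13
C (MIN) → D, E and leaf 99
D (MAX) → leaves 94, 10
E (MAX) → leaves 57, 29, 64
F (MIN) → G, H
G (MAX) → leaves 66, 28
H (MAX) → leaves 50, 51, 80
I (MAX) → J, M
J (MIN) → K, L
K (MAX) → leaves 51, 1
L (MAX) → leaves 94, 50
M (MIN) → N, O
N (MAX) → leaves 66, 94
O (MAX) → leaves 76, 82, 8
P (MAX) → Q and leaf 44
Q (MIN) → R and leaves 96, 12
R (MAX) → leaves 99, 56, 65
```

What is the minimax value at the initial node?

44

D (MAX): max(94, 10) = 94
E (MAX): max(57, 29, 64) = 64
C (MIN): min(94, 64, 99) = 64
G (MAX): max(66, 28) = 66
H (MAX): max(50, 51, 80) = 80
F (MIN): min(66, 80) = 66
B (MAX): max(64, 66, 13) = 66
K (MAX): max(51, 1) = 51
L (MAX): max(94, 50) = 94
J (MIN): min(51, 94) = 51
N (MAX): max(66, 94) = 94
O (MAX): max(76, 82, 8) = 82
M (MIN): min(94, 82) = 82
I (MAX): max(51, 82) = 82
R (MAX): max(99, 56, 65) = 99
Q (MIN): min(99, 96, 12) = 12
P (MAX): max(12, 44) = 44
Root (MIN): min(66, 82, 44) = 44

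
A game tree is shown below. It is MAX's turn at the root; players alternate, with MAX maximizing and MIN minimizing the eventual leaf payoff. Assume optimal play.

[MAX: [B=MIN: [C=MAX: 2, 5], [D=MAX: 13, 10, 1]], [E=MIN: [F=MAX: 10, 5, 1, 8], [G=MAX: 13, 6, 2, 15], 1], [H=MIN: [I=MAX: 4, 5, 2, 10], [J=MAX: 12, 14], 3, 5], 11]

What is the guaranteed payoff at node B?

C: max(2, 5) = 5
D: max(13, 10, 1) = 13
B: min(5, 13) = 5

5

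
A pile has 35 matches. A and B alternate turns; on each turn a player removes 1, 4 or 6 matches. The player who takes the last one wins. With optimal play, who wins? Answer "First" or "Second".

Compute winning (W) and losing (L) positions by backward induction:
i:   0  1  2  3  4  5  6  7  8  9 10 11 12 13 14 15 16 17 18 19 20 21 22 23 24 25 26 27 28 29 30 31 32 33 34 35
     L  W  L  W  W  L  W  L  W  W  L  W  L  W  W  L  W  L  W  W  L  W  L  W  W  L  W  L  W  W  L  W  L  W  W  L
Position 35 is L, so the second player wins.

Second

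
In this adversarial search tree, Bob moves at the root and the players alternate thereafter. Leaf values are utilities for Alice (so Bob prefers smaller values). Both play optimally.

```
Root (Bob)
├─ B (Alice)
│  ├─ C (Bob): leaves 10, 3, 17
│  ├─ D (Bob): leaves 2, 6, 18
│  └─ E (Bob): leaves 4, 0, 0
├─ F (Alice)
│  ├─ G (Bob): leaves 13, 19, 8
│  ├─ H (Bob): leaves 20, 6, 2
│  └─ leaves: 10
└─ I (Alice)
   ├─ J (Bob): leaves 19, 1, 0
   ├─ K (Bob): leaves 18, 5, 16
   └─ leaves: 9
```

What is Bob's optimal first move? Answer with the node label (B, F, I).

C (Bob): min(10, 3, 17) = 3
D (Bob): min(2, 6, 18) = 2
E (Bob): min(4, 0, 0) = 0
B (Alice): max(3, 2, 0) = 3
G (Bob): min(13, 19, 8) = 8
H (Bob): min(20, 6, 2) = 2
F (Alice): max(8, 2, 10) = 10
J (Bob): min(19, 1, 0) = 0
K (Bob): min(18, 5, 16) = 5
I (Alice): max(0, 5, 9) = 9
Root (Bob): min(3, 10, 9) = 3
Bob picks the child with the lowest value: B (value 3).

B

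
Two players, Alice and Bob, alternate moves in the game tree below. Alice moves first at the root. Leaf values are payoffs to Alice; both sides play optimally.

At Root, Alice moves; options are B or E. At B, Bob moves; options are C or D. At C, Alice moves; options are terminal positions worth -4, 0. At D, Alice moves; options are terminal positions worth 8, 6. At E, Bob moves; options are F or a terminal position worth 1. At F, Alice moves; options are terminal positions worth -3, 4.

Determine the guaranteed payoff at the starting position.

C (Alice): max(-4, 0) = 0
D (Alice): max(8, 6) = 8
B (Bob): min(0, 8) = 0
F (Alice): max(-3, 4) = 4
E (Bob): min(4, 1) = 1
Root (Alice): max(0, 1) = 1

1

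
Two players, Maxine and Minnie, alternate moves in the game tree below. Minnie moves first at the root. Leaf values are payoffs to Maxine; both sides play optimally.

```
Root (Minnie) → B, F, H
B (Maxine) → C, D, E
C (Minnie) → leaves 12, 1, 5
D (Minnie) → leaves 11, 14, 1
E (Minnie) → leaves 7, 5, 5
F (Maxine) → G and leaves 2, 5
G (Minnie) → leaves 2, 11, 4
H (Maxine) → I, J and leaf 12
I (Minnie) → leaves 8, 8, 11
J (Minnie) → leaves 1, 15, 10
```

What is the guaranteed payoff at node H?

I: min(8, 8, 11) = 8
J: min(1, 15, 10) = 1
H: max(8, 1, 12) = 12

12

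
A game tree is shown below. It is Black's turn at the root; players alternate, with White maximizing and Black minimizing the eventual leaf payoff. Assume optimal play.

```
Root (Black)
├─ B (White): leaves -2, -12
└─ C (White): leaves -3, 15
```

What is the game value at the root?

B (White): max(-2, -12) = -2
C (White): max(-3, 15) = 15
Root (Black): min(-2, 15) = -2

-2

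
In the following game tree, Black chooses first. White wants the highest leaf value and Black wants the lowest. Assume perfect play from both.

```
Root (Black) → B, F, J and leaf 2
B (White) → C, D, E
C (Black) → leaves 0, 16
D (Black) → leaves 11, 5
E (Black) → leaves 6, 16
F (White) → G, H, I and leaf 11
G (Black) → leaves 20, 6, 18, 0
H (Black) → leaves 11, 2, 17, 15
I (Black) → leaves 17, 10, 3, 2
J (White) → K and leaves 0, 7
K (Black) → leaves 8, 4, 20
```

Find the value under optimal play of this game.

C (Black): min(0, 16) = 0
D (Black): min(11, 5) = 5
E (Black): min(6, 16) = 6
B (White): max(0, 5, 6) = 6
G (Black): min(20, 6, 18, 0) = 0
H (Black): min(11, 2, 17, 15) = 2
I (Black): min(17, 10, 3, 2) = 2
F (White): max(0, 2, 2, 11) = 11
K (Black): min(8, 4, 20) = 4
J (White): max(4, 0, 7) = 7
Root (Black): min(6, 11, 7, 2) = 2

2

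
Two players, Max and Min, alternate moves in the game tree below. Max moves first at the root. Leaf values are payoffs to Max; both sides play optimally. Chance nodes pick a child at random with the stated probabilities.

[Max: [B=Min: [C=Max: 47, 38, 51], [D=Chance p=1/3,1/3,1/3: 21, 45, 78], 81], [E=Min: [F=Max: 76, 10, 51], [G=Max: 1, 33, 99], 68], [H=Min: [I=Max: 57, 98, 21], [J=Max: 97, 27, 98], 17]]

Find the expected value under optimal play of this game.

68

C (Max): max(47, 38, 51) = 51
D (Chance): 1/3·21 + 1/3·45 + 1/3·78 = 48
B (Min): min(51, 48, 81) = 48
F (Max): max(76, 10, 51) = 76
G (Max): max(1, 33, 99) = 99
E (Min): min(76, 99, 68) = 68
I (Max): max(57, 98, 21) = 98
J (Max): max(97, 27, 98) = 98
H (Min): min(98, 98, 17) = 17
Root (Max): max(48, 68, 17) = 68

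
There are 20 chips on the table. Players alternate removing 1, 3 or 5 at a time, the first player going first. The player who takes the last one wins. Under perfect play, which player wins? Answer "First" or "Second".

Second

Positions where the player to move wins (W) vs loses (L):
i:   0  1  2  3  4  5  6  7  8  9 10 11 12 13 14 15 16 17 18 19 20
     L  W  L  W  L  W  L  W  L  W  L  W  L  W  L  W  L  W  L  W  L
Position 20 is L, so the second player wins.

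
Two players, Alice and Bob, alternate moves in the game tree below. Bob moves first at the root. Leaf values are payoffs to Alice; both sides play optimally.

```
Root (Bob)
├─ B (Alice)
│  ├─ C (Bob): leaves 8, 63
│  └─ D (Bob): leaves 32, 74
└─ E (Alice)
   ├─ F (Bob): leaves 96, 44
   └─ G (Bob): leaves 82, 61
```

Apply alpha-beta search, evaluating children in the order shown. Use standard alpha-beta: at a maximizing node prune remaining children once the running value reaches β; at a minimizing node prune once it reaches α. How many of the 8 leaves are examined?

C [α=-∞,β=+∞]: v=8
D [α=8,β=+∞]: v=32
B [α=-∞,β=+∞]: v=32
F [α=-∞,β=32]: v=44
E [α=-∞,β=32]: v=44 after child 1 ≥ β → β-cutoff, skip 1
Root [α=-∞,β=+∞]: v=32
Leaves evaluated: 6 of 8.

6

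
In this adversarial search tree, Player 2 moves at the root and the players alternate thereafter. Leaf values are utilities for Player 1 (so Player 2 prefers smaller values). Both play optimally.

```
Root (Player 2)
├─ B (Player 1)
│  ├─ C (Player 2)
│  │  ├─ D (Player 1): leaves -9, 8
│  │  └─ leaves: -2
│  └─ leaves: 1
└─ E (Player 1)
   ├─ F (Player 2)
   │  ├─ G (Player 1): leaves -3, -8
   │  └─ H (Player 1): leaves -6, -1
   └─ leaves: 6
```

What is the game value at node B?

D: max(-9, 8) = 8
C: min(8, -2) = -2
B: max(-2, 1) = 1

1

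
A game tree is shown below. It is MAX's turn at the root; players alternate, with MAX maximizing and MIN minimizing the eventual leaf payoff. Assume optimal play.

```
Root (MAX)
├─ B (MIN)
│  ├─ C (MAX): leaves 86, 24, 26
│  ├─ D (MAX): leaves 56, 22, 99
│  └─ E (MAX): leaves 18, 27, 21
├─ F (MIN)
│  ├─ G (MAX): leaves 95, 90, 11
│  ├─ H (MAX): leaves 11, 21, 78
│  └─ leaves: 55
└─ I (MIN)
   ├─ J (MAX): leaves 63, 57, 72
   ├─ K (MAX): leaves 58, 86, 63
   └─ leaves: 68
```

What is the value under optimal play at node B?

C: max(86, 24, 26) = 86
D: max(56, 22, 99) = 99
E: max(18, 27, 21) = 27
B: min(86, 99, 27) = 27

27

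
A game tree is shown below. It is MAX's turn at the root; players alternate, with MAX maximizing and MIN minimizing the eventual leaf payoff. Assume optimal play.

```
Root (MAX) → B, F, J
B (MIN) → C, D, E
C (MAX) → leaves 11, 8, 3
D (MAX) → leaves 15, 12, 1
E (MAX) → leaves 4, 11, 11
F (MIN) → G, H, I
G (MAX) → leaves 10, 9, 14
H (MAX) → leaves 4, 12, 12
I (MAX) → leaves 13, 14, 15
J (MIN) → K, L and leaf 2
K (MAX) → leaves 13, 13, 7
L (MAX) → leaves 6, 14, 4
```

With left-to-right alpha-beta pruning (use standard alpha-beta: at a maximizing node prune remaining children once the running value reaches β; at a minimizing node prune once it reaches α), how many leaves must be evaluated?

19

C [α=-∞,β=+∞]: v=11
D [α=-∞,β=11]: v=15 after child 1 ≥ β → β-cutoff, skip 2
E [α=-∞,β=11]: v=11 after child 2 ≥ β → β-cutoff, skip 1
B [α=-∞,β=+∞]: v=11
G [α=11,β=+∞]: v=14
H [α=11,β=14]: v=12
I [α=11,β=12]: v=13 after child 1 ≥ β → β-cutoff, skip 2
F [α=11,β=+∞]: v=12
K [α=12,β=+∞]: v=13
L [α=12,β=13]: v=14 after child 2 ≥ β → β-cutoff, skip 1
J [α=12,β=+∞]: v=2
Root [α=-∞,β=+∞]: v=12
Leaves evaluated: 19 of 25.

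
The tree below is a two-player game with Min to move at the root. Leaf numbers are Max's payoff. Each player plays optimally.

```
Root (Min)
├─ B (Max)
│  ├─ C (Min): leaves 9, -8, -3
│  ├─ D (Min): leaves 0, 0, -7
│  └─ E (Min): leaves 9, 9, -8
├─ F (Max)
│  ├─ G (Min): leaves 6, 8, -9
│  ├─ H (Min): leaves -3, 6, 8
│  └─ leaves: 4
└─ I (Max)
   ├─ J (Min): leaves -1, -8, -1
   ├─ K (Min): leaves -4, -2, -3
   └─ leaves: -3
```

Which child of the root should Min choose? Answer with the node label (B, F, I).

B

C (Min): min(9, -8, -3) = -8
D (Min): min(0, 0, -7) = -7
E (Min): min(9, 9, -8) = -8
B (Max): max(-8, -7, -8) = -7
G (Min): min(6, 8, -9) = -9
H (Min): min(-3, 6, 8) = -3
F (Max): max(-9, -3, 4) = 4
J (Min): min(-1, -8, -1) = -8
K (Min): min(-4, -2, -3) = -4
I (Max): max(-8, -4, -3) = -3
Root (Min): min(-7, 4, -3) = -7
Min picks the child with the lowest value: B (value -7).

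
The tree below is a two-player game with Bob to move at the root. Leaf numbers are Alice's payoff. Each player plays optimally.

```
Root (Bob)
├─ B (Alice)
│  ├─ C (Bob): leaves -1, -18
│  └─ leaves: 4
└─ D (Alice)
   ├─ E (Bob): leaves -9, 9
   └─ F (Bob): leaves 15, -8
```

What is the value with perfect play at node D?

-8

E: min(-9, 9) = -9
F: min(15, -8) = -8
D: max(-9, -8) = -8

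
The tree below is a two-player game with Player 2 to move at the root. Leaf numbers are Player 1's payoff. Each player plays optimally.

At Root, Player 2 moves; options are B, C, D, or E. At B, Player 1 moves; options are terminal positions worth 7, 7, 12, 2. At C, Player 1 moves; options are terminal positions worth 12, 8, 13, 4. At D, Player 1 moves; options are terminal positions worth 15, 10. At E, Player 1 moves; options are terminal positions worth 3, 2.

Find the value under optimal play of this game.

3

B (Player 1): max(7, 7, 12, 2) = 12
C (Player 1): max(12, 8, 13, 4) = 13
D (Player 1): max(15, 10) = 15
E (Player 1): max(3, 2) = 3
Root (Player 2): min(12, 13, 15, 3) = 3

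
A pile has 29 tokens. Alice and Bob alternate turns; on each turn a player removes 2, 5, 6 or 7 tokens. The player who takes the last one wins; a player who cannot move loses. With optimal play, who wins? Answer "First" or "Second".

Mark each pile size as W (mover wins) or L (mover loses):
i:   0  1  2  3  4  5  6  7  8  9 10 11 12 13 14 15 16 17 18 19 20 21 22 23 24 25 26 27 28 29
     L  L  W  W  L  W  W  W  W  W  W  W  L  L  W  W  L  W  W  W  W  W  W  W  L  L  W  W  L  W
Position 29 is W, so the first player wins.

First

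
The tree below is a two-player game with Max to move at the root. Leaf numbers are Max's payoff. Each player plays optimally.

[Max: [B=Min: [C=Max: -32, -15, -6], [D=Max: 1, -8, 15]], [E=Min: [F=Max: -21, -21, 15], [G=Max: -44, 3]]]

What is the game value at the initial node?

C (Max): max(-32, -15, -6) = -6
D (Max): max(1, -8, 15) = 15
B (Min): min(-6, 15) = -6
F (Max): max(-21, -21, 15) = 15
G (Max): max(-44, 3) = 3
E (Min): min(15, 3) = 3
Root (Max): max(-6, 3) = 3

3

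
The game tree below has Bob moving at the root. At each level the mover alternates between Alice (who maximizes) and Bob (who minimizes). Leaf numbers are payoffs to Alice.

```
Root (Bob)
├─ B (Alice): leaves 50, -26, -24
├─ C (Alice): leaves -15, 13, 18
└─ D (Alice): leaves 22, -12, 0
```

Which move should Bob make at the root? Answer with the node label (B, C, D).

C

B (Alice): max(50, -26, -24) = 50
C (Alice): max(-15, 13, 18) = 18
D (Alice): max(22, -12, 0) = 22
Root (Bob): min(50, 18, 22) = 18
Bob picks the child with the lowest value: C (value 18).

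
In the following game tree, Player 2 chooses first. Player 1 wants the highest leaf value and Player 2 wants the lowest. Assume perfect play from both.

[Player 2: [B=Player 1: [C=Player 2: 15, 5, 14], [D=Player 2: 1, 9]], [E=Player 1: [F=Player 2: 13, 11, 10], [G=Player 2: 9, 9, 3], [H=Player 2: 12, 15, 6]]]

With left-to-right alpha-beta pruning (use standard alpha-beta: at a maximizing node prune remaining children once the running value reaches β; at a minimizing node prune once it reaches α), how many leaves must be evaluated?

C [α=-∞,β=+∞]: v=5
D [α=5,β=+∞]: v=1 after child 1 ≤ α → α-cutoff, skip 1
B [α=-∞,β=+∞]: v=5
F [α=-∞,β=5]: v=10
E [α=-∞,β=5]: v=10 after child 1 ≥ β → β-cutoff, skip 2
Root [α=-∞,β=+∞]: v=5
Leaves evaluated: 7 of 14.

7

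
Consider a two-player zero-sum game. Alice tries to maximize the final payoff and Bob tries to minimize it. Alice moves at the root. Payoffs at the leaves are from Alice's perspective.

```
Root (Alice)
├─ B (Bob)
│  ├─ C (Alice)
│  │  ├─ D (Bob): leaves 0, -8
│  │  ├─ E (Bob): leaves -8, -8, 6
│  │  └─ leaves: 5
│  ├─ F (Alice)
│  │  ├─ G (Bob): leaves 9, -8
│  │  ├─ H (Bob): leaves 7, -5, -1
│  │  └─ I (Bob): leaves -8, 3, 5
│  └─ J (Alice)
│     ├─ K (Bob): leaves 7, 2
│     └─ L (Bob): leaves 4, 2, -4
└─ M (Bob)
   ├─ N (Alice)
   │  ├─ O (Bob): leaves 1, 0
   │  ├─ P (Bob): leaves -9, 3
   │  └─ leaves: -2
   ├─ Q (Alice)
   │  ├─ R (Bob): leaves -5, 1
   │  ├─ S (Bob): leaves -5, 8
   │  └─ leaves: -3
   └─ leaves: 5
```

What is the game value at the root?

-3

D (Bob): min(0, -8) = -8
E (Bob): min(-8, -8, 6) = -8
C (Alice): max(-8, -8, 5) = 5
G (Bob): min(9, -8) = -8
H (Bob): min(7, -5, -1) = -5
I (Bob): min(-8, 3, 5) = -8
F (Alice): max(-8, -5, -8) = -5
K (Bob): min(7, 2) = 2
L (Bob): min(4, 2, -4) = -4
J (Alice): max(2, -4) = 2
B (Bob): min(5, -5, 2) = -5
O (Bob): min(1, 0) = 0
P (Bob): min(-9, 3) = -9
N (Alice): max(0, -9, -2) = 0
R (Bob): min(-5, 1) = -5
S (Bob): min(-5, 8) = -5
Q (Alice): max(-5, -5, -3) = -3
M (Bob): min(0, -3, 5) = -3
Root (Alice): max(-5, -3) = -3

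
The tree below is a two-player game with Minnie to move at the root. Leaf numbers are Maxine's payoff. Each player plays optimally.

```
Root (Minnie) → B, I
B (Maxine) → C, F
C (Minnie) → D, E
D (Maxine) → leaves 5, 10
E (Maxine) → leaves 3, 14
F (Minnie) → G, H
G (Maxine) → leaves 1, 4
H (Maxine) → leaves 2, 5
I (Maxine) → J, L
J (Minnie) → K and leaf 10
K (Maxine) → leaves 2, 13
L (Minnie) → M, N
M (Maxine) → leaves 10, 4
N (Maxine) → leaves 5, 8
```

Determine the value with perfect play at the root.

10

D (Maxine): max(5, 10) = 10
E (Maxine): max(3, 14) = 14
C (Minnie): min(10, 14) = 10
G (Maxine): max(1, 4) = 4
H (Maxine): max(2, 5) = 5
F (Minnie): min(4, 5) = 4
B (Maxine): max(10, 4) = 10
K (Maxine): max(2, 13) = 13
J (Minnie): min(13, 10) = 10
M (Maxine): max(10, 4) = 10
N (Maxine): max(5, 8) = 8
L (Minnie): min(10, 8) = 8
I (Maxine): max(10, 8) = 10
Root (Minnie): min(10, 10) = 10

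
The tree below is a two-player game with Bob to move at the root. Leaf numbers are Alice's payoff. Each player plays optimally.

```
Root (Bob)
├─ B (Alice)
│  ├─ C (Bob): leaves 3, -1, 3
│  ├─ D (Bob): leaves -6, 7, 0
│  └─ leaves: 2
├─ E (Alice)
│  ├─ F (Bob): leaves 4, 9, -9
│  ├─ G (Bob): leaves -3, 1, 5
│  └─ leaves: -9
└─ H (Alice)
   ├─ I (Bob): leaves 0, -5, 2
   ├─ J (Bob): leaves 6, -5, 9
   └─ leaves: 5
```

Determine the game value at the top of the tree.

-3

C (Bob): min(3, -1, 3) = -1
D (Bob): min(-6, 7, 0) = -6
B (Alice): max(-1, -6, 2) = 2
F (Bob): min(4, 9, -9) = -9
G (Bob): min(-3, 1, 5) = -3
E (Alice): max(-9, -3, -9) = -3
I (Bob): min(0, -5, 2) = -5
J (Bob): min(6, -5, 9) = -5
H (Alice): max(-5, -5, 5) = 5
Root (Bob): min(2, -3, 5) = -3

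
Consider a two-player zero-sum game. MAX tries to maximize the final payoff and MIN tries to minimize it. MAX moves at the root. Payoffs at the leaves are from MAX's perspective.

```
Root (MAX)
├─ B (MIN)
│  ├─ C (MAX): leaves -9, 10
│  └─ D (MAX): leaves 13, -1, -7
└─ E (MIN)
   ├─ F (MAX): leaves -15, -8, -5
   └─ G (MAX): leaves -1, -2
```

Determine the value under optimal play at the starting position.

C (MAX): max(-9, 10) = 10
D (MAX): max(13, -1, -7) = 13
B (MIN): min(10, 13) = 10
F (MAX): max(-15, -8, -5) = -5
G (MAX): max(-1, -2) = -1
E (MIN): min(-5, -1) = -5
Root (MAX): max(10, -5) = 10

10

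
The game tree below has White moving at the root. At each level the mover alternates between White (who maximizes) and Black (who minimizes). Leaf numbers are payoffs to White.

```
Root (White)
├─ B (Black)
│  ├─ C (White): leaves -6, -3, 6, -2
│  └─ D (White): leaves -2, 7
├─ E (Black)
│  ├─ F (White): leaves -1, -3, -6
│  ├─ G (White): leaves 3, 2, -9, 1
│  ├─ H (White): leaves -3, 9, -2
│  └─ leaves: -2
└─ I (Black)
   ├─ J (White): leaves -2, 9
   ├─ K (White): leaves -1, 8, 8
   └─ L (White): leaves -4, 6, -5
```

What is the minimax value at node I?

J: max(-2, 9) = 9
K: max(-1, 8, 8) = 8
L: max(-4, 6, -5) = 6
I: min(9, 8, 6) = 6

6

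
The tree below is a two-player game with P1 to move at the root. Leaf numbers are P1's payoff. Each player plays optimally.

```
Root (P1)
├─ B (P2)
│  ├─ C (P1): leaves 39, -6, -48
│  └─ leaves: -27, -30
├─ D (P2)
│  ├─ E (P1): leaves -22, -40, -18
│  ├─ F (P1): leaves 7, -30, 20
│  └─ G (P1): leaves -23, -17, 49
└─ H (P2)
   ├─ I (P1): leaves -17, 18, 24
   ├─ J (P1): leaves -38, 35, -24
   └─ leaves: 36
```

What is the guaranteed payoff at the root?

24

C (P1): max(39, -6, -48) = 39
B (P2): min(39, -27, -30) = -30
E (P1): max(-22, -40, -18) = -18
F (P1): max(7, -30, 20) = 20
G (P1): max(-23, -17, 49) = 49
D (P2): min(-18, 20, 49) = -18
I (P1): max(-17, 18, 24) = 24
J (P1): max(-38, 35, -24) = 35
H (P2): min(24, 35, 36) = 24
Root (P1): max(-30, -18, 24) = 24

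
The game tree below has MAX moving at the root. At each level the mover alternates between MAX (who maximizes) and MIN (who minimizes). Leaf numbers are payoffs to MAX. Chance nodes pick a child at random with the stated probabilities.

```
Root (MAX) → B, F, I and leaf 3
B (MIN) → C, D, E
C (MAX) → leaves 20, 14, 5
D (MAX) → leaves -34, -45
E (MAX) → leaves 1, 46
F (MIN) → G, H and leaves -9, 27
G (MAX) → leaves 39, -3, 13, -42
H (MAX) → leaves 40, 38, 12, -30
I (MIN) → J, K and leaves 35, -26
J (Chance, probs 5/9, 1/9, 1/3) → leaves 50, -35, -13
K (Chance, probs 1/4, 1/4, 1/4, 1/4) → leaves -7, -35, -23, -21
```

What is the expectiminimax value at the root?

3

C (MAX): max(20, 14, 5) = 20
D (MAX): max(-34, -45) = -34
E (MAX): max(1, 46) = 46
B (MIN): min(20, -34, 46) = -34
G (MAX): max(39, -3, 13, -42) = 39
H (MAX): max(40, 38, 12, -30) = 40
F (MIN): min(39, 40, -9, 27) = -9
J (Chance): 5/9·50 + 1/9·-35 + 1/3·-13 = 19.56
K (Chance): 1/4·-7 + 1/4·-35 + 1/4·-23 + 1/4·-21 = -21.5
I (MIN): min(19.56, -21.5, 35, -26) = -26
Root (MAX): max(-34, -9, -26, 3) = 3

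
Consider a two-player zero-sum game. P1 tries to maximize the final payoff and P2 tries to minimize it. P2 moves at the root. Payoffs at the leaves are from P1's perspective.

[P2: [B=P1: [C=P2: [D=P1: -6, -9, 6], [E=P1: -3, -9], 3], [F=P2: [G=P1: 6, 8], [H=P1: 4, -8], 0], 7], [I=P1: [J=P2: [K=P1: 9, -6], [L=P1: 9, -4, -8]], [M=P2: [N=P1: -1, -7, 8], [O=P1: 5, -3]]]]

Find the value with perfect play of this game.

7

D (P1): max(-6, -9, 6) = 6
E (P1): max(-3, -9) = -3
C (P2): min(6, -3, 3) = -3
G (P1): max(6, 8) = 8
H (P1): max(4, -8) = 4
F (P2): min(8, 4, 0) = 0
B (P1): max(-3, 0, 7) = 7
K (P1): max(9, -6) = 9
L (P1): max(9, -4, -8) = 9
J (P2): min(9, 9) = 9
N (P1): max(-1, -7, 8) = 8
O (P1): max(5, -3) = 5
M (P2): min(8, 5) = 5
I (P1): max(9, 5) = 9
Root (P2): min(7, 9) = 7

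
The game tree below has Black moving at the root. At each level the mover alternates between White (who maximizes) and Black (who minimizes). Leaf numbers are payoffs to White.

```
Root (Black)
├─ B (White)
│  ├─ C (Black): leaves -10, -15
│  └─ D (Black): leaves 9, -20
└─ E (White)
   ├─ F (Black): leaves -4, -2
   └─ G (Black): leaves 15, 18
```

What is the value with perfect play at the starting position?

-15

C (Black): min(-10, -15) = -15
D (Black): min(9, -20) = -20
B (White): max(-15, -20) = -15
F (Black): min(-4, -2) = -4
G (Black): min(15, 18) = 15
E (White): max(-4, 15) = 15
Root (Black): min(-15, 15) = -15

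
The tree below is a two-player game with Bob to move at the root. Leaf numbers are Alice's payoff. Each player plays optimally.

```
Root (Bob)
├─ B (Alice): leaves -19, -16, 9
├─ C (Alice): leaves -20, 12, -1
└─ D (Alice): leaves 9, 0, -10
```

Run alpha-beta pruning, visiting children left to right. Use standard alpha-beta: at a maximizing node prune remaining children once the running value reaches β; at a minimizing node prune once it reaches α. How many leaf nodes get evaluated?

B [α=-∞,β=+∞]: v=9
C [α=-∞,β=9]: v=12 after child 2 ≥ β → β-cutoff, skip 1
D [α=-∞,β=9]: v=9 after child 1 ≥ β → β-cutoff, skip 2
Root [α=-∞,β=+∞]: v=9
Leaves evaluated: 6 of 9.

6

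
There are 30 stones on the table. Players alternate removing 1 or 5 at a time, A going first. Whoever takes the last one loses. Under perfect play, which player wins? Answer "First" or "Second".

First

W/L table (W = player to move can force a win):
i:   0  1  2  3  4  5  6  7  8  9 10 11 12 13 14 15 16 17 18 19 20 21 22 23 24 25 26 27 28 29 30
     W  L  W  L  W  L  W  L  W  L  W  L  W  L  W  L  W  L  W  L  W  L  W  L  W  L  W  L  W  L  W
Position 30 is W, so the first player wins.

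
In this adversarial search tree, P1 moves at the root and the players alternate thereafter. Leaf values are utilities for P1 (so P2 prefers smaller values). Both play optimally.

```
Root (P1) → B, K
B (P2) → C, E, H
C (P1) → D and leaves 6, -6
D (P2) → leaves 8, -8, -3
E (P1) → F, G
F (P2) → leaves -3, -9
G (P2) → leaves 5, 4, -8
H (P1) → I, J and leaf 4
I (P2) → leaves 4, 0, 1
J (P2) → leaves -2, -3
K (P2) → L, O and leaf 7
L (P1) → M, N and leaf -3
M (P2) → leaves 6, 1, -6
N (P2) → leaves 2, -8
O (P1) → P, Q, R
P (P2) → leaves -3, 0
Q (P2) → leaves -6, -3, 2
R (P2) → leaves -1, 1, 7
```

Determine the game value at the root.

D (P2): min(8, -8, -3) = -8
C (P1): max(-8, 6, -6) = 6
F (P2): min(-3, -9) = -9
G (P2): min(5, 4, -8) = -8
E (P1): max(-9, -8) = -8
I (P2): min(4, 0, 1) = 0
J (P2): min(-2, -3) = -3
H (P1): max(0, -3, 4) = 4
B (P2): min(6, -8, 4) = -8
M (P2): min(6, 1, -6) = -6
N (P2): min(2, -8) = -8
L (P1): max(-6, -8, -3) = -3
P (P2): min(-3, 0) = -3
Q (P2): min(-6, -3, 2) = -6
R (P2): min(-1, 1, 7) = -1
O (P1): max(-3, -6, -1) = -1
K (P2): min(-3, -1, 7) = -3
Root (P1): max(-8, -3) = -3

-3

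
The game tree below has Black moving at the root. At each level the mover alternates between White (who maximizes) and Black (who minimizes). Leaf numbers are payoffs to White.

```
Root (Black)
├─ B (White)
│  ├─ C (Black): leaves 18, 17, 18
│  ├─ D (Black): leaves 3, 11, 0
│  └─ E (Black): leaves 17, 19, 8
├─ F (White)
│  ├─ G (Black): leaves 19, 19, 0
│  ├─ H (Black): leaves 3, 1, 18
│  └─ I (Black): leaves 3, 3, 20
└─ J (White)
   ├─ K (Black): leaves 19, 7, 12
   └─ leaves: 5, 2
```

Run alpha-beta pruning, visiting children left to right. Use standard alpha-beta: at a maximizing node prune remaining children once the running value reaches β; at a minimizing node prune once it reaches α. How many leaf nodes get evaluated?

C [α=-∞,β=+∞]: v=17
D [α=17,β=+∞]: v=3 after child 1 ≤ α → α-cutoff, skip 2
E [α=17,β=+∞]: v=17 after child 1 ≤ α → α-cutoff, skip 2
B [α=-∞,β=+∞]: v=17
G [α=-∞,β=17]: v=0
H [α=0,β=17]: v=1
I [α=1,β=17]: v=3
F [α=-∞,β=17]: v=3
K [α=-∞,β=3]: v=7
J [α=-∞,β=3]: v=7 after child 1 ≥ β → β-cutoff, skip 2
Root [α=-∞,β=+∞]: v=3
Leaves evaluated: 17 of 23.

17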